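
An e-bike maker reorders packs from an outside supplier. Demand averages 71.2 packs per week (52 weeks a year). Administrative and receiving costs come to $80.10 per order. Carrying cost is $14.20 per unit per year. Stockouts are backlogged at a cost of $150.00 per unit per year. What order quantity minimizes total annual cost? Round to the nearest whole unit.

Annual demand D = 71.2 × 52 = 3,702.4.
With planned backorders, Q* = √(2DS/H) · √((H+B)/B).
√(2DS/H) = √(2 × 3,702.4 × 80.1 / 14.2) = 204.375.
√((H+B)/B) = √((14.2+150)/150) = 1.0463.
Q* ≈ 213.831.

Q* ≈ 214 packs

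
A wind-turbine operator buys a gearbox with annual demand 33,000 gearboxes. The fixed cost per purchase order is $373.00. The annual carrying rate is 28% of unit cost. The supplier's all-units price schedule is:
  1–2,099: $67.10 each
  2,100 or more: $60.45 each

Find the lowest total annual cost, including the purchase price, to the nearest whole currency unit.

TC* ≈ $2,018,484

Holding cost per unit per year at price C is H = 0.28·C.
For each price level, check whether its EOQ is feasible; otherwise the best quantity at that price is the breakpoint.
EOQ at $67.10 = 1144.7 (feasible in tier 1): TC = 33,000×$67.10 + (33,000/1144.7)×373 + (1144.7/2)×0.28×$67.10 = $2,235,806.35.
EOQ at $60.45 = 1206.0 < 2100, so use break Q=2100: TC = 33,000×$60.45 + (33,000/2100.0)×373 + (2100.0/2)×0.28×$60.45 = $2,018,483.73.
Lowest total cost among the candidates is at Q = 2100.0.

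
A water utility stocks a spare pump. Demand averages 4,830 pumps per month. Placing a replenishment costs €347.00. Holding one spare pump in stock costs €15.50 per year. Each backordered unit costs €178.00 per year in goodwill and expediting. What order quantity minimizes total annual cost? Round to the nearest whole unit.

Q* ≈ 1,680 pumps

Annual demand D = 4,830 × 12 = 57,960.
With planned backorders, Q* = √(2DS/H) · √((H+B)/B).
√(2DS/H) = √(2 × 57,960 × 347 / 15.5) = 1610.935.
√((H+B)/B) = √((15.5+178)/178) = 1.0426.
Q* ≈ 1679.610.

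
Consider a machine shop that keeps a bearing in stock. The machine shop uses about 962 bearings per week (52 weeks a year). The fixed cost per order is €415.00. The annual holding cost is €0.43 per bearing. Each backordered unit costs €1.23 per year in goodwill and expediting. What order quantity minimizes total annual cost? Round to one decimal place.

Annual demand D = 962 × 52 = 50,024.
With planned backorders, Q* = √(2DS/H) · √((H+B)/B).
√(2DS/H) = √(2 × 50,024 × 415 / 0.43) = 9826.391.
√((H+B)/B) = √((0.43+1.23)/1.23) = 1.1617.
Q* ≈ 11415.515.

Q* ≈ 11,415.5 bearings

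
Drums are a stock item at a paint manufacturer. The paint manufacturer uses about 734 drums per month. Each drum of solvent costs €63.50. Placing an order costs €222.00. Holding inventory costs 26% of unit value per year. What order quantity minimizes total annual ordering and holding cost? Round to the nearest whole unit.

Annual demand D = 734 × 12 = 8,808.
Holding cost H = 0.26 × €63.50 = €16.5100 per unit per year.
EOQ = √(2DS / H) = √(2 × 8,808 × 222 / 16.51).
= √(3,910,752 / 16.51) = √236,871.7141 ≈ 486.695.

Q* ≈ 487 drums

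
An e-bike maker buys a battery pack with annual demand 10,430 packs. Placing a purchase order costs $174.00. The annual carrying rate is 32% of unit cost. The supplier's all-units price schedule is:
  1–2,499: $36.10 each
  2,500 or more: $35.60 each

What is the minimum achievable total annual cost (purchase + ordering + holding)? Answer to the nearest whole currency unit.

Holding cost per unit per year at price C is H = 0.32·C.
Candidates are each tier's EOQ (if it falls in that tier) and each price-break quantity.
EOQ at $36.10 = 560.5 (feasible in tier 1): TC = 10,430×$36.10 + (10,430/560.5)×174 + (560.5/2)×0.32×$36.10 = $382,998.31.
EOQ at $35.60 = 564.5 < 2500, so use break Q=2500: TC = 10,430×$35.60 + (10,430/2500.0)×174 + (2500.0/2)×0.32×$35.60 = $386,273.93.
Lowest total cost among the candidates is at Q = 560.5.

TC* ≈ $382,998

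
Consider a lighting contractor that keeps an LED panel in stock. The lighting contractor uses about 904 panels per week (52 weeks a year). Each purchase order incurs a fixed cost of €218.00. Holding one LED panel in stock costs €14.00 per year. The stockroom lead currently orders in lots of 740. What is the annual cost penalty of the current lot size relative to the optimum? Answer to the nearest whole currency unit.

Extra cost ≈ €2,089 per year

Annual demand D = 904 × 52 = 47,008.
EOQ = √(2DS/H) = √(2 × 47,008 × 218 / 14) ≈ 1209.94.
Cost at Q* = (D/Q*)S + (Q*/2)H = √(2DSH) ≈ €16,939.21.
Cost at Q = 740: (47,008/740)×218 + (740/2)×14 = €13,848.30 + €5,180.00 = €19,028.30.
Excess = €19,028.30 − €16,939.21 = €2,089.09.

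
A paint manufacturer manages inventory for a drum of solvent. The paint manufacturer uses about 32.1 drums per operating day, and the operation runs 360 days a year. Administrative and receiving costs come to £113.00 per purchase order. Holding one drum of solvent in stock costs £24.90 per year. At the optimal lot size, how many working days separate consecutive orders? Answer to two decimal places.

Annual demand D = 32.1 × 360 = 11,556.
The optimal lot size = √(2DS/H) = √(2 × 11,556 × 113 / 24.9) ≈ 323.86.
Cycle time = Q*/D × 360 = 323.86 / 11,556 × 360 ≈ 10.089 days.

T ≈ 10.09 days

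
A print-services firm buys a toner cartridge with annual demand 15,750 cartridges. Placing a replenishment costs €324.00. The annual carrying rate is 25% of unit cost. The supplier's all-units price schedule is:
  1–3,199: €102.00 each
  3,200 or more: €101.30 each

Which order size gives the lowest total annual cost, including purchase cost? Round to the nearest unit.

Holding cost per unit per year at price C is H = 0.25·C.
For each price level, check whether its EOQ is feasible; otherwise the best quantity at that price is the breakpoint.
EOQ at €102.00 = 632.6 (feasible in tier 1): TC = 15,750×€102.00 + (15,750/632.6)×324 + (632.6/2)×0.25×€102.00 = €1,622,632.36.
EOQ at €101.30 = 634.8 < 3200, so use break Q=3200: TC = 15,750×€101.30 + (15,750/3200.0)×324 + (3200.0/2)×0.25×€101.30 = €1,637,589.69.
Lowest total cost is €1,622,632.36 at Q = 632.6.

Q* ≈ 633 cartridges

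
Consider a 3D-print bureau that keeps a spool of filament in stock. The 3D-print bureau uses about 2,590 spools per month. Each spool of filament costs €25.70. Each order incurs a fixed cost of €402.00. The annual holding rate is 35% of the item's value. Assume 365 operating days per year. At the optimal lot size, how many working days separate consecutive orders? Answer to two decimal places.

Annual demand D = 2,590 × 12 = 31,080.
Holding cost H = 0.35 × €25.70 = €8.9950 per unit per year.
The optimal lot size = √(2DS/H) = √(2 × 31,080 × 402 / 8.995) ≈ 1666.74.
Cycle time = Q*/D × 365 = 1666.74 / 31,080 × 365 ≈ 19.574 days.

T ≈ 19.57 days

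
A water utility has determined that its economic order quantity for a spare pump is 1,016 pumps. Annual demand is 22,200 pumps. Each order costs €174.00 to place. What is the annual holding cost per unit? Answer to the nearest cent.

H ≈ €7.48

Invert the EOQ relation Q*² = 2DS/H.
From Q* = √(2DS/H): H = 2DS / Q*² = 2 × 22,200 × 174 / 1,016² = 7.4842.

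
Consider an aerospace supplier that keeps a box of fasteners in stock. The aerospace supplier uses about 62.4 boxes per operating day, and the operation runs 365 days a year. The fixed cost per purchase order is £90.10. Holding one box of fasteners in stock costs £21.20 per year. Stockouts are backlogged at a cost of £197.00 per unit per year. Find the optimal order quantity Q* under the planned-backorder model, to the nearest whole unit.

Q* ≈ 463 boxes

Annual demand D = 62.4 × 365 = 22,776.
With planned backorders, Q* = √(2DS/H) · √((H+B)/B).
√(2DS/H) = √(2 × 22,776 × 90.1 / 21.2) = 439.995.
√((H+B)/B) = √((21.2+197)/197) = 1.0524.
Q* ≈ 463.066.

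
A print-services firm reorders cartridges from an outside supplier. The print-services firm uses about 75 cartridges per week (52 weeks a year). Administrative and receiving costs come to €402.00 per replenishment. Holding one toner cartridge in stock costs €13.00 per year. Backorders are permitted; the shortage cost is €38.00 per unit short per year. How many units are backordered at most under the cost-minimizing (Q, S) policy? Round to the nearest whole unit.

Annual demand D = 75 × 52 = 3,900.
With planned backorders, Q* = √(2DS/H) · √((H+B)/B).
√(2DS/H) = √(2 × 3,900 × 402 / 13) = 491.121.
√((H+B)/B) = √((13+38)/38) = 1.1585.
Q* ≈ 568.960.
S* = Q* · H/(H+B) = 568.960 × 13/51 ≈ 145.029.

S* ≈ 145 cartridges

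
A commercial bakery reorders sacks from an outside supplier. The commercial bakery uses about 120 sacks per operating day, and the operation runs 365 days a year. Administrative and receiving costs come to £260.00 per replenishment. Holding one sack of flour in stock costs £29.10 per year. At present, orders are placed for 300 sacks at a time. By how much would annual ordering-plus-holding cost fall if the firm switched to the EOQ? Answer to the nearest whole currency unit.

Extra cost ≈ £16,580 per year

Annual demand D = 120 × 365 = 43,800.
EOQ = √(2DS/H) = √(2 × 43,800 × 260 / 29.1) ≈ 884.69.
Cost at Q* = (D/Q*)S + (Q*/2)H = √(2DSH) ≈ £25,744.55.
Cost at Q = 300: (43,800/300)×260 + (300/2)×29.1 = £37,960.00 + £4,365.00 = £42,325.00.
Excess = £42,325.00 − £25,744.55 = £16,580.45.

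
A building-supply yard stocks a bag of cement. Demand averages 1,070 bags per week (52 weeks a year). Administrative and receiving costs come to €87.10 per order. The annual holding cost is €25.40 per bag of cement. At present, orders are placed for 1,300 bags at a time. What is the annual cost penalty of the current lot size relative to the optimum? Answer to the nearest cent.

Extra cost ≈ €4,547.46 per year

Annual demand D = 1,070 × 52 = 55,640.
EOQ = √(2DS/H) = √(2 × 55,640 × 87.1 / 25.4) ≈ 617.73.
Cost at Q* = (D/Q*)S + (Q*/2)H = √(2DSH) ≈ €15,690.42.
Cost at Q = 1,300: (55,640/1,300)×87.1 + (1,300/2)×25.4 = €3,727.88 + €16,510.00 = €20,237.88.
Excess = €20,237.88 − €15,690.42 = €4,547.46.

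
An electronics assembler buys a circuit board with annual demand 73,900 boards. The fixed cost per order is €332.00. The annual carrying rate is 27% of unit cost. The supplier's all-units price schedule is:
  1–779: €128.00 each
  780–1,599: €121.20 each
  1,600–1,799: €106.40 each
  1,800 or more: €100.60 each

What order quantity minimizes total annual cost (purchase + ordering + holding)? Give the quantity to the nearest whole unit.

Q* ≈ 1,800 boards

Holding cost per unit per year at price C is H = 0.27·C.
For each price level, check whether its EOQ is feasible; otherwise the best quantity at that price is the breakpoint.
Tier 1 (€128.00): EOQ = 1191.6 exceeds tier's upper bound 779, so this tier is dominated.
EOQ at €121.20 = 1224.5 (feasible in tier 2): TC = 73,900×€121.20 + (73,900/1224.5)×332 + (1224.5/2)×0.27×€121.20 = €8,996,751.86.
EOQ at €106.40 = 1306.9 < 1600, so use break Q=1600: TC = 73,900×€106.40 + (73,900/1600.0)×332 + (1600.0/2)×0.27×€106.40 = €7,901,276.65.
EOQ at €100.60 = 1344.1 < 1800, so use break Q=1800: TC = 73,900×€100.60 + (73,900/1800.0)×332 + (1800.0/2)×0.27×€100.60 = €7,472,416.24.
Lowest total cost is €7,472,416.24 at Q = 1800.0.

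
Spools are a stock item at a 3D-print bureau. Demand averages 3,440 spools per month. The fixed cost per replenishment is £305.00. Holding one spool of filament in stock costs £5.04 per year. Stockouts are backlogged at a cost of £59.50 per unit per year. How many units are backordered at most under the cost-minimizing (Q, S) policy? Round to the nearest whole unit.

S* ≈ 182 spools

Annual demand D = 3,440 × 12 = 41,280.
With planned backorders, Q* = √(2DS/H) · √((H+B)/B).
√(2DS/H) = √(2 × 41,280 × 305 / 5.04) = 2235.216.
√((H+B)/B) = √((5.04+59.5)/59.5) = 1.0415.
Q* ≈ 2327.960.
S* = Q* · H/(H+B) = 2327.960 × 5.04/64.54 ≈ 181.793.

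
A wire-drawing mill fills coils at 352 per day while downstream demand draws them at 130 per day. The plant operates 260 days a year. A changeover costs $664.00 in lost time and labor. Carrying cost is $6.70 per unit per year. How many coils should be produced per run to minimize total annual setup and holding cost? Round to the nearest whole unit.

Annual demand D = 130 × 260 = 33,800.
Production build-up factor (1 − d/p) = 1 − 130/352 = 0.6307.
Q* = √(2DS / (H(1 − d/p))) = √(2 × 33,800 × 664 / (6.7 × 0.6307)).
= √(44,886,400 / 4.2256) ≈ 3259.229.

Q* ≈ 3,259 coils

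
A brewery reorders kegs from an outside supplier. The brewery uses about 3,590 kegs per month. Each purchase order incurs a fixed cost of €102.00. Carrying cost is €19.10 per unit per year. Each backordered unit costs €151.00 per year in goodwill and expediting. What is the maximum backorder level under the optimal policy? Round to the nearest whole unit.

S* ≈ 81 kegs

Annual demand D = 3,590 × 12 = 43,080.
With planned backorders, Q* = √(2DS/H) · √((H+B)/B).
√(2DS/H) = √(2 × 43,080 × 102 / 19.1) = 678.323.
√((H+B)/B) = √((19.1+151)/151) = 1.0614.
Q* ≈ 719.946.
S* = Q* · H/(H+B) = 719.946 × 19.1/170.1 ≈ 80.840.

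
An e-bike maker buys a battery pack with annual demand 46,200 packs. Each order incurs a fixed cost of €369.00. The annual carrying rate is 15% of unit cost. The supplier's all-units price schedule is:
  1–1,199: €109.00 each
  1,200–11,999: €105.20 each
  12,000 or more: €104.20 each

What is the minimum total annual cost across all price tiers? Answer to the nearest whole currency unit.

Holding cost per unit per year at price C is H = 0.15·C.
For each price level, check whether its EOQ is feasible; otherwise the best quantity at that price is the breakpoint.
Tier 1 (€109.00): EOQ = 1444.1 exceeds tier's upper bound 1199, so this tier is dominated.
EOQ at €105.20 = 1469.9 (feasible in tier 2): TC = 46,200×€105.20 + (46,200/1469.9)×369 + (1469.9/2)×0.15×€105.20 = €4,883,435.44.
EOQ at €104.20 = 1477.0 < 12000, so use break Q=12000: TC = 46,200×€104.20 + (46,200/12000.0)×369 + (12000.0/2)×0.15×€104.20 = €4,909,240.65.
Lowest total cost among the candidates is at Q = 1469.9.

TC* ≈ €4,883,435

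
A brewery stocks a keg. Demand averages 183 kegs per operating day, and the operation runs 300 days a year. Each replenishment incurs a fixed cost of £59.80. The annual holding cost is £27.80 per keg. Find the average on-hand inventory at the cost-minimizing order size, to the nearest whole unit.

Annual demand D = 183 × 300 = 54,900.
EOQ = √(2DS/H) = √(2 × 54,900 × 59.8 / 27.8) ≈ 485.99.
Average inventory = Q*/2 ≈ 485.99 / 2 = 242.996.

Average inventory ≈ 243 kegs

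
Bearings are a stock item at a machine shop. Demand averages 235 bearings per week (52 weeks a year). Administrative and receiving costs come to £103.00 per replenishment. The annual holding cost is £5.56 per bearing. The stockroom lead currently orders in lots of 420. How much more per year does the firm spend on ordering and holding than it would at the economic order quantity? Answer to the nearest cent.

Annual demand D = 235 × 52 = 12,220.
EOQ = √(2DS/H) = √(2 × 12,220 × 103 / 5.56) ≈ 672.87.
Cost at Q* = (D/Q*)S + (Q*/2)H = √(2DSH) ≈ £3,741.16.
Cost at Q = 420: (12,220/420)×103 + (420/2)×5.56 = £2,996.81 + £1,167.60 = £4,164.41.
Excess = £4,164.41 − £3,741.16 = £423.25.

Extra cost ≈ £423.25 per year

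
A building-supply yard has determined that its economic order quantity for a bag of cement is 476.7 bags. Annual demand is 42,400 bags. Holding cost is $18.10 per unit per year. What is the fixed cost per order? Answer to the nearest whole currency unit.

S ≈ $49

Squaring Q* = √(2DS/H) gives Q*² = 2DS/H.
From Q* = √(2DS/H): S = Q*²H / (2D) = 476.7² × 18.1 / (2 × 42,400) = 48.5035.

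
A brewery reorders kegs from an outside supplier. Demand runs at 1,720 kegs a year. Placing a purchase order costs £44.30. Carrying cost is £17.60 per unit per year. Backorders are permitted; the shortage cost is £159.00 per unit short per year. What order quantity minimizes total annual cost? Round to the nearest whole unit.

With planned backorders, Q* = √(2DS/H) · √((H+B)/B).
√(2DS/H) = √(2 × 1,720 × 44.3 / 17.6) = 93.052.
√((H+B)/B) = √((17.6+159)/159) = 1.0539.
Q* ≈ 98.067.

Q* ≈ 98 kegs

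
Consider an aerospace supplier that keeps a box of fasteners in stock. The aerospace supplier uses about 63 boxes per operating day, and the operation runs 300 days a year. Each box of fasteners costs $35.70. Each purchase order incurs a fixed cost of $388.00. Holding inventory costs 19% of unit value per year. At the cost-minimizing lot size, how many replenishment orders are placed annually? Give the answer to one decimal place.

Annual demand D = 63 × 300 = 18,900.
Holding cost H = 0.19 × $35.70 = $6.7830 per unit per year.
The optimal lot size = √(2DS/H) = √(2 × 18,900 × 388 / 6.783) ≈ 1470.45.
Orders per year = D / Q* = 18,900 / 1470.45 ≈ 12.853.

N ≈ 12.9 orders per year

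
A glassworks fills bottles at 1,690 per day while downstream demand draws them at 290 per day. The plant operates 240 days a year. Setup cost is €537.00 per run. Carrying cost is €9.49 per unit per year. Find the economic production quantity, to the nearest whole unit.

Q* ≈ 3,084 bottles

Annual demand D = 290 × 240 = 69,600.
Production build-up factor (1 − d/p) = 1 − 290/1,690 = 0.8284.
Q* = √(2DS / (H(1 − d/p))) = √(2 × 69,600 × 537 / (9.49 × 0.8284)).
= √(74,750,400 / 7.8615) ≈ 3083.564.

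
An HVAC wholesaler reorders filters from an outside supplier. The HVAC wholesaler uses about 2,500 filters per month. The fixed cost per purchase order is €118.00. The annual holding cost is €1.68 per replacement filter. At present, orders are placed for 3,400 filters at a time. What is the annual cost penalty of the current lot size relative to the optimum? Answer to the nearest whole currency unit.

Extra cost ≈ €448 per year

Annual demand D = 2,500 × 12 = 30,000.
EOQ = √(2DS/H) = √(2 × 30,000 × 118 / 1.68) ≈ 2052.87.
Cost at Q* = (D/Q*)S + (Q*/2)H = √(2DSH) ≈ €3,448.83.
Cost at Q = 3,400: (30,000/3,400)×118 + (3,400/2)×1.68 = €1,041.18 + €2,856.00 = €3,897.18.
Excess = €3,897.18 − €3,448.83 = €448.35.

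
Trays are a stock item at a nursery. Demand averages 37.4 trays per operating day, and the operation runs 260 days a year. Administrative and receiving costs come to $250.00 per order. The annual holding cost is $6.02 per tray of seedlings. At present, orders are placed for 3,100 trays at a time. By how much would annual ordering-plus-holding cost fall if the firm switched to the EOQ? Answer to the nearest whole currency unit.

Extra cost ≈ $4,705 per year

Annual demand D = 37.4 × 260 = 9,724.
EOQ = √(2DS/H) = √(2 × 9,724 × 250 / 6.02) ≈ 898.69.
Cost at Q* = (D/Q*)S + (Q*/2)H = √(2DSH) ≈ $5,410.11.
Cost at Q = 3,100: (9,724/3,100)×250 + (3,100/2)×6.02 = $784.19 + $9,331.00 = $10,115.19.
Excess = $10,115.19 − $5,410.11 = $4,705.09.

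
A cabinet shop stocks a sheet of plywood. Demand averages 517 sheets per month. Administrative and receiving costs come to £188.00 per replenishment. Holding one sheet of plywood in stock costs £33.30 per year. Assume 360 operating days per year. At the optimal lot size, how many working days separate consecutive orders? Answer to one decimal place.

T ≈ 15.4 days

Annual demand D = 517 × 12 = 6,204.
The optimal lot size = √(2DS/H) = √(2 × 6,204 × 188 / 33.3) ≈ 264.67.
Cycle time = Q*/D × 360 = 264.67 / 6,204 × 360 ≈ 15.358 days.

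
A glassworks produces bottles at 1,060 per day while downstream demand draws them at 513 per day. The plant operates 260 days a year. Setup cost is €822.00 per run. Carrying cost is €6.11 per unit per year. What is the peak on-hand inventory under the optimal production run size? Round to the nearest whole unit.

Annual demand D = 513 × 260 = 133,380.
Production build-up factor (1 − d/p) = 1 − 513/1,060 = 0.5160.
Q* = √(2DS / (H(1 − d/p))) = √(2 × 133,380 × 822 / (6.11 × 0.5160)).
= √(219,276,720 / 3.153) ≈ 8339.402.
Maximum inventory = Q*(1 − d/p) = 8339.402 × 0.5160 ≈ 4303.446.

I_max ≈ 4,303 bottles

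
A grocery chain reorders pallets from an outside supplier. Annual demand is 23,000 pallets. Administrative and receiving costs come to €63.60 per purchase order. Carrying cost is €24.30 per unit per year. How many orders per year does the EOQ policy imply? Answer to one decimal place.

Q* = √(2DS/H) = √(2 × 23,000 × 63.6 / 24.3) ≈ 346.98.
Orders per year = D / Q* = 23,000 / 346.98 ≈ 66.286.

N ≈ 66.3 orders per year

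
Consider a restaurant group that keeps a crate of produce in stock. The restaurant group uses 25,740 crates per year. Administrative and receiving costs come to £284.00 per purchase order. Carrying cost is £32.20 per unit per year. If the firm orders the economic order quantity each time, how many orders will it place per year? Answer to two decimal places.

EOQ = √(2DS/H) = √(2 × 25,740 × 284 / 32.2) ≈ 673.83.
Orders per year = D / Q* = 25,740 / 673.83 ≈ 38.200.

N ≈ 38.20 orders per year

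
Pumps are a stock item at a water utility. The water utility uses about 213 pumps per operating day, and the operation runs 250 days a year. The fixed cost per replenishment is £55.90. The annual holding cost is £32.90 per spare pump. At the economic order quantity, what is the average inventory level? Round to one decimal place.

Annual demand D = 213 × 250 = 53,250.
EOQ = √(2DS/H) = √(2 × 53,250 × 55.9 / 32.9) ≈ 425.39.
Average inventory = Q*/2 ≈ 425.39 / 2 = 212.693.

Average inventory ≈ 212.7 pumps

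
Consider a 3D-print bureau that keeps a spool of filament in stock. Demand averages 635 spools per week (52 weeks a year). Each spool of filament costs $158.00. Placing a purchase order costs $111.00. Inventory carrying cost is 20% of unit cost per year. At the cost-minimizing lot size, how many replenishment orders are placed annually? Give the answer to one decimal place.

Annual demand D = 635 × 52 = 33,020.
Holding cost H = 0.20 × $158.00 = $31.6000 per unit per year.
Q* = √(2DS/H) = √(2 × 33,020 × 111 / 31.6) ≈ 481.64.
Orders per year = D / Q* = 33,020 / 481.64 ≈ 68.558.

N ≈ 68.6 orders per year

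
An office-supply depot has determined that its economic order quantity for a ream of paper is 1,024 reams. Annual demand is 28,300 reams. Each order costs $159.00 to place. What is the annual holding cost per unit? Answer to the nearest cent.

Squaring Q* = √(2DS/H) gives Q*² = 2DS/H.
From Q* = √(2DS/H): H = 2DS / Q*² = 2 × 28,300 × 159 / 1,024² = 8.5825.

H ≈ $8.58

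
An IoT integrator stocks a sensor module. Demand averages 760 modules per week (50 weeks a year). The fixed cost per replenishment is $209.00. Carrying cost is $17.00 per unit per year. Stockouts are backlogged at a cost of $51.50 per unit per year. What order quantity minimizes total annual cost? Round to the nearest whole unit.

Annual demand D = 760 × 50 = 38,000.
With planned backorders, Q* = √(2DS/H) · √((H+B)/B).
√(2DS/H) = √(2 × 38,000 × 209 / 17) = 966.619.
√((H+B)/B) = √((17+51.5)/51.5) = 1.1533.
Q* ≈ 1114.800.

Q* ≈ 1,115 modules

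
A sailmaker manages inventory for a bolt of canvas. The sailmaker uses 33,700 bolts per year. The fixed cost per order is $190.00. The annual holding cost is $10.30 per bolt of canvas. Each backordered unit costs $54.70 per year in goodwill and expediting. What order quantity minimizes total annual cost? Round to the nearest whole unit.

Q* ≈ 1,215 bolts

With planned backorders, Q* = √(2DS/H) · √((H+B)/B).
√(2DS/H) = √(2 × 33,700 × 190 / 10.3) = 1115.034.
√((H+B)/B) = √((10.3+54.7)/54.7) = 1.0901.
Q* ≈ 1215.489.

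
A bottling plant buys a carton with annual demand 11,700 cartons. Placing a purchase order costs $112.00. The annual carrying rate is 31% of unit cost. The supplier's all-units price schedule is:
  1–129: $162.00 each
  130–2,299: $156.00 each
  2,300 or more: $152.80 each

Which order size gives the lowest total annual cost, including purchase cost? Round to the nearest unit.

Q* ≈ 233 cartons

Holding cost per unit per year at price C is H = 0.31·C.
Candidates are each tier's EOQ (if it falls in that tier) and each price-break quantity.
Tier 1 ($162.00): EOQ = 228.4 exceeds tier's upper bound 129, so this tier is dominated.
EOQ at $156.00 = 232.8 (feasible in tier 2): TC = 11,700×$156.00 + (11,700/232.8)×112 + (232.8/2)×0.31×$156.00 = $1,836,457.97.
EOQ at $152.80 = 235.2 < 2300, so use break Q=2300: TC = 11,700×$152.80 + (11,700/2300.0)×112 + (2300.0/2)×0.31×$152.80 = $1,842,802.94.
Lowest total cost is $1,836,457.97 at Q = 232.8.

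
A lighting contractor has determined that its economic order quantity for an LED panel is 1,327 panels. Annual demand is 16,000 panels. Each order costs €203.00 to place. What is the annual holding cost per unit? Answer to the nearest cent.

H ≈ €3.69

Squaring Q* = √(2DS/H) gives Q*² = 2DS/H.
From Q* = √(2DS/H): H = 2DS / Q*² = 2 × 16,000 × 203 / 1,327² = 3.6890.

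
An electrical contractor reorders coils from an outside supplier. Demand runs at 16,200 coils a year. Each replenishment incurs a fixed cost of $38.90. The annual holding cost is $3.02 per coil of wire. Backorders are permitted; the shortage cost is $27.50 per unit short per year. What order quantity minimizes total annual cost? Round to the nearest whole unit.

With planned backorders, Q* = √(2DS/H) · √((H+B)/B).
√(2DS/H) = √(2 × 16,200 × 38.9 / 3.02) = 646.017.
√((H+B)/B) = √((3.02+27.5)/27.5) = 1.0535.
Q* ≈ 680.565.

Q* ≈ 681 coils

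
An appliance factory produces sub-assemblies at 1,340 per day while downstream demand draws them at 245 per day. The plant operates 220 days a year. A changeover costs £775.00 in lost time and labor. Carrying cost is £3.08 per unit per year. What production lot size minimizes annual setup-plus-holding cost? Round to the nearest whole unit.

Q* ≈ 5,761 sub-assemblies

Annual demand D = 245 × 220 = 53,900.
Production build-up factor (1 − d/p) = 1 − 245/1,340 = 0.8172.
Q* = √(2DS / (H(1 − d/p))) = √(2 × 53,900 × 775 / (3.08 × 0.8172)).
= √(83,545,000 / 2.5169) ≈ 5761.429.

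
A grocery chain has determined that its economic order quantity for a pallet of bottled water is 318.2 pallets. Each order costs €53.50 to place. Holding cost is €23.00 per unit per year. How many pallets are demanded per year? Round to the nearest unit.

D ≈ 21,764 pallets per year

Squaring Q* = √(2DS/H) gives Q*² = 2DS/H.
From Q* = √(2DS/H): D = Q*²H / (2S) = 318.2² × 23 / (2 × 53.5) = 21764.285.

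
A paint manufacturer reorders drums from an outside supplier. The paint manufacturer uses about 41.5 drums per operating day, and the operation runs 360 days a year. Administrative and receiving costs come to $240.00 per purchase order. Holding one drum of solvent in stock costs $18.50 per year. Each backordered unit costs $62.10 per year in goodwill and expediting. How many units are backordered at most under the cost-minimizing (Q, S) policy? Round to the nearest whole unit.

S* ≈ 163 drums

Annual demand D = 41.5 × 360 = 14,940.
With planned backorders, Q* = √(2DS/H) · √((H+B)/B).
√(2DS/H) = √(2 × 14,940 × 240 / 18.5) = 622.601.
√((H+B)/B) = √((18.5+62.1)/62.1) = 1.1393.
Q* ≈ 709.303.
S* = Q* · H/(H+B) = 709.303 × 18.5/80.6 ≈ 162.805.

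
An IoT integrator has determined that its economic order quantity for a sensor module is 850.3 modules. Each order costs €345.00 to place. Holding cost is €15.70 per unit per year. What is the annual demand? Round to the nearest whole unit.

D ≈ 16,451 modules per year

Squaring Q* = √(2DS/H) gives Q*² = 2DS/H.
From Q* = √(2DS/H): D = Q*²H / (2S) = 850.3² × 15.7 / (2 × 345) = 16451.099.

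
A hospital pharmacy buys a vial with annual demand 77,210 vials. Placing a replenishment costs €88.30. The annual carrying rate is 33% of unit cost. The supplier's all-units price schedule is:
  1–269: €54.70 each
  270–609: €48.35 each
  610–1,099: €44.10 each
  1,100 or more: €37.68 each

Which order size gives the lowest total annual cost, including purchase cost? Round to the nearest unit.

Q* ≈ 1,100 vials

Holding cost per unit per year at price C is H = 0.33·C.
Candidates are each tier's EOQ (if it falls in that tier) and each price-break quantity.
Tier 1 (€54.70): EOQ = 869.1 exceeds tier's upper bound 269, so this tier is dominated.
Tier 2 (€48.35): EOQ = 924.4 exceeds tier's upper bound 609, so this tier is dominated.
EOQ at €44.10 = 968.0 (feasible in tier 3): TC = 77,210×€44.10 + (77,210/968.0)×88.3 + (968.0/2)×0.33×€44.10 = €3,419,047.67.
EOQ at €37.68 = 1047.2 < 1100, so use break Q=1100: TC = 77,210×€37.68 + (77,210/1100.0)×88.3 + (1100.0/2)×0.33×€37.68 = €2,922,309.58.
Lowest total cost is €2,922,309.58 at Q = 1100.0.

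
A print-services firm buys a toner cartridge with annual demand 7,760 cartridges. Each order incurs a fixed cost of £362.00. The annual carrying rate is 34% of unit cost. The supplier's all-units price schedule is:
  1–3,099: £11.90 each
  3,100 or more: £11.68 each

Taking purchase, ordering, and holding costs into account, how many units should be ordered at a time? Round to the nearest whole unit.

Q* ≈ 1,178 cartridges

Holding cost per unit per year at price C is H = 0.34·C.
For each price level, check whether its EOQ is feasible; otherwise the best quantity at that price is the breakpoint.
EOQ at £11.90 = 1178.4 (feasible in tier 1): TC = 7,760×£11.90 + (7,760/1178.4)×362 + (1178.4/2)×0.34×£11.90 = £97,111.75.
EOQ at £11.68 = 1189.4 < 3100, so use break Q=3100: TC = 7,760×£11.68 + (7,760/3100.0)×362 + (3100.0/2)×0.34×£11.68 = £97,698.33.
Lowest total cost is £97,111.75 at Q = 1178.4.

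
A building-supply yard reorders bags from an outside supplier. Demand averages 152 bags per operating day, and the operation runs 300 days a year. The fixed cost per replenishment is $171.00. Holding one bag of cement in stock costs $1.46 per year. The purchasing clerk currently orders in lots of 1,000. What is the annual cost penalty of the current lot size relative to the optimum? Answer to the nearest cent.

Annual demand D = 152 × 300 = 45,600.
EOQ = √(2DS/H) = √(2 × 45,600 × 171 / 1.46) ≈ 3268.28.
Cost at Q* = (D/Q*)S + (Q*/2)H = √(2DSH) ≈ $4,771.69.
Cost at Q = 1,000: (45,600/1,000)×171 + (1,000/2)×1.46 = $7,797.60 + $730.00 = $8,527.60.
Excess = $8,527.60 − $4,771.69 = $3,755.91.

Extra cost ≈ $3,755.91 per year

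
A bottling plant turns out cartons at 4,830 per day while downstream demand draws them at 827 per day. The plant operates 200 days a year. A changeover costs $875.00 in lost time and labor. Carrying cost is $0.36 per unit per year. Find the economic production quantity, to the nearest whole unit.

Q* ≈ 31,147 cartons

Annual demand D = 827 × 200 = 165,400.
Production build-up factor (1 − d/p) = 1 − 827/4,830 = 0.8288.
Q* = √(2DS / (H(1 − d/p))) = √(2 × 165,400 × 875 / (0.36 × 0.8288)).
= √(289,450,000 / 0.2984) ≈ 31147.005.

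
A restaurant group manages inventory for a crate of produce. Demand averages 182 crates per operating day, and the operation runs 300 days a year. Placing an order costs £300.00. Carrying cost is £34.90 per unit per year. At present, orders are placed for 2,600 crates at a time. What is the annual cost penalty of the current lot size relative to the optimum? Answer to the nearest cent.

Annual demand D = 182 × 300 = 54,600.
EOQ = √(2DS/H) = √(2 × 54,600 × 300 / 34.9) ≈ 968.86.
Cost at Q* = (D/Q*)S + (Q*/2)H = √(2DSH) ≈ £33,813.07.
Cost at Q = 2,600: (54,600/2,600)×300 + (2,600/2)×34.9 = £6,300.00 + £45,370.00 = £51,670.00.
Excess = £51,670.00 − £33,813.07 = £17,856.93.

Extra cost ≈ £17,856.93 per year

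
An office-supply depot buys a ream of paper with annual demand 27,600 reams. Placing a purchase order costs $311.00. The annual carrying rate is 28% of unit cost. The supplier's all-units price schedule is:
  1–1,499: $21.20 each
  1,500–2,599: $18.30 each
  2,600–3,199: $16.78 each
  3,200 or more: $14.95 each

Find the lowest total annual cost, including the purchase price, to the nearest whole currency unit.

TC* ≈ $422,000

Holding cost per unit per year at price C is H = 0.28·C.
Evaluate total cost at each tier's feasible EOQ or, if the EOQ is below the tier, at the tier's minimum quantity.
Tier 1 ($21.20): EOQ = 1700.6 exceeds tier's upper bound 1499, so this tier is dominated.
EOQ at $18.30 = 1830.4 (feasible in tier 2): TC = 27,600×$18.30 + (27,600/1830.4)×311 + (1830.4/2)×0.28×$18.30 = $514,458.95.
EOQ at $16.78 = 1911.5 < 2600, so use break Q=2600: TC = 27,600×$16.78 + (27,600/2600.0)×311 + (2600.0/2)×0.28×$16.78 = $472,537.30.
EOQ at $14.95 = 2025.1 < 3200, so use break Q=3200: TC = 27,600×$14.95 + (27,600/3200.0)×311 + (3200.0/2)×0.28×$14.95 = $421,999.97.
Lowest total cost among the candidates is at Q = 3200.0.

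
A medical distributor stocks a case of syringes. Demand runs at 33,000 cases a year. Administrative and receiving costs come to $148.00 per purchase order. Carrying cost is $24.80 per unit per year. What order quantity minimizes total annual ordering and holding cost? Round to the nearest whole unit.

Q* ≈ 628 cases

EOQ = √(2DS / H) = √(2 × 33,000 × 148 / 24.8).
= √(9,768,000 / 24.8) = √393,870.9677 ≈ 627.591.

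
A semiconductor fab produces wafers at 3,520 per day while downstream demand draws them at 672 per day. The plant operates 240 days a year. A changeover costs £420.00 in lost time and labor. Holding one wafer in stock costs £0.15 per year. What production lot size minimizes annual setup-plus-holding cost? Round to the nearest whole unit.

Annual demand D = 672 × 240 = 161,280.
Production build-up factor (1 − d/p) = 1 − 672/3,520 = 0.8091.
Q* = √(2DS / (H(1 − d/p))) = √(2 × 161,280 × 420 / (0.15 × 0.8091)).
= √(135,475,200 / 0.1214) ≈ 33410.703.

Q* ≈ 33,411 wafers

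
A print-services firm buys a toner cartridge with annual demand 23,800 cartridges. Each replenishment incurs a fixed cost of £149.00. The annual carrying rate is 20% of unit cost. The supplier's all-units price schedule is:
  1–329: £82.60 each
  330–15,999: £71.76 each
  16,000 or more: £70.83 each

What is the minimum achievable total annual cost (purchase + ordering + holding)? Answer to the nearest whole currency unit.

TC* ≈ £1,717,977

Holding cost per unit per year at price C is H = 0.20·C.
Candidates are each tier's EOQ (if it falls in that tier) and each price-break quantity.
Tier 1 (£82.60): EOQ = 655.2 exceeds tier's upper bound 329, so this tier is dominated.
EOQ at £71.76 = 703.0 (feasible in tier 2): TC = 23,800×£71.76 + (23,800/703.0)×149 + (703.0/2)×0.20×£71.76 = £1,717,977.11.
EOQ at £70.83 = 707.6 < 16000, so use break Q=16000: TC = 23,800×£70.83 + (23,800/16000.0)×149 + (16000.0/2)×0.20×£70.83 = £1,799,303.64.
Lowest total cost among the candidates is at Q = 703.0.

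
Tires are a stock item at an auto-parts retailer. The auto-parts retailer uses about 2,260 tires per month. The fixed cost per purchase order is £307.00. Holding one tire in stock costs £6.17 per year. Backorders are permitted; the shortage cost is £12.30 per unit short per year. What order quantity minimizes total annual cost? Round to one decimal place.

Annual demand D = 2,260 × 12 = 27,120.
With planned backorders, Q* = √(2DS/H) · √((H+B)/B).
√(2DS/H) = √(2 × 27,120 × 307 / 6.17) = 1642.807.
√((H+B)/B) = √((6.17+12.3)/12.3) = 1.2254.
Q* ≈ 2013.109.

Q* ≈ 2,013.1 tires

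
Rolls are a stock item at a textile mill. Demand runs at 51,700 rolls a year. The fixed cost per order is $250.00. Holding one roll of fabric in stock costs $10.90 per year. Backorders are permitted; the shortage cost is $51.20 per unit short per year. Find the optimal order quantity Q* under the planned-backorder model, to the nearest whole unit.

With planned backorders, Q* = √(2DS/H) · √((H+B)/B).
√(2DS/H) = √(2 × 51,700 × 250 / 10.9) = 1539.987.
√((H+B)/B) = √((10.9+51.2)/51.2) = 1.1013.
Q* ≈ 1696.008.

Q* ≈ 1,696 rolls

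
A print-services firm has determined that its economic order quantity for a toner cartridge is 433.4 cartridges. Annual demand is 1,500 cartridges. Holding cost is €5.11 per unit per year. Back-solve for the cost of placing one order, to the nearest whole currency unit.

S ≈ €320

Squaring Q* = √(2DS/H) gives Q*² = 2DS/H.
From Q* = √(2DS/H): S = Q*²H / (2D) = 433.4² × 5.11 / (2 × 1,500) = 319.9466.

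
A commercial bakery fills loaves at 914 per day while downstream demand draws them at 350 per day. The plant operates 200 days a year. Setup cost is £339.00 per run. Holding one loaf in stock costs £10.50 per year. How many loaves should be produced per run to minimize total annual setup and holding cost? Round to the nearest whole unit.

Q* ≈ 2,706 loaves

Annual demand D = 350 × 200 = 70,000.
Production build-up factor (1 − d/p) = 1 − 350/914 = 0.6171.
Q* = √(2DS / (H(1 − d/p))) = √(2 × 70,000 × 339 / (10.5 × 0.6171)).
= √(47,460,000 / 6.4792) ≈ 2706.467.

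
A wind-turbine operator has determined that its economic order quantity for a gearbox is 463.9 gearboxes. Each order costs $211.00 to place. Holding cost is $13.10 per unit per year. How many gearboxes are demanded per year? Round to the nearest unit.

D ≈ 6,680 gearboxes per year

Squaring Q* = √(2DS/H) gives Q*² = 2DS/H.
From Q* = √(2DS/H): D = Q*²H / (2S) = 463.9² × 13.1 / (2 × 211) = 6680.479.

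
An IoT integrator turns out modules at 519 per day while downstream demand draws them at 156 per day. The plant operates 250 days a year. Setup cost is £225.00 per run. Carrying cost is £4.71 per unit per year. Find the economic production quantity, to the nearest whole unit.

Q* ≈ 2,308 modules

Annual demand D = 156 × 250 = 39,000.
Production build-up factor (1 − d/p) = 1 − 156/519 = 0.6994.
Q* = √(2DS / (H(1 − d/p))) = √(2 × 39,000 × 225 / (4.71 × 0.6994)).
= √(17,550,000 / 3.2943) ≈ 2308.120.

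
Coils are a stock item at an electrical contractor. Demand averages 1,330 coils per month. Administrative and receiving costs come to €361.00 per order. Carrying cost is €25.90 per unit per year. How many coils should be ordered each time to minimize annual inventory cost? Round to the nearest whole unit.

Annual demand D = 1,330 × 12 = 15,960.
EOQ = √(2DS / H) = √(2 × 15,960 × 361 / 25.9).
= √(11,523,120 / 25.9) = √444,908.1081 ≈ 667.014.

Q* ≈ 667 coils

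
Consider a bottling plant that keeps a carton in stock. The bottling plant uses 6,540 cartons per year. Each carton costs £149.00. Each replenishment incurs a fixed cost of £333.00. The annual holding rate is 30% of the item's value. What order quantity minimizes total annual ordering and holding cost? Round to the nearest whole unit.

Holding cost H = 0.30 × £149.00 = £44.7000 per unit per year.
EOQ = √(2DS / H) = √(2 × 6,540 × 333 / 44.7).
= √(4,355,640 / 44.7) = √97,441.6107 ≈ 312.156.

Q* ≈ 312 cartons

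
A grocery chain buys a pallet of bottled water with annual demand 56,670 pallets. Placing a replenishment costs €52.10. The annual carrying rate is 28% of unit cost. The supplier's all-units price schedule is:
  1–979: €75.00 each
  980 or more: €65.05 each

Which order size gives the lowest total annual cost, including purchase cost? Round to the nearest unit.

Holding cost per unit per year at price C is H = 0.28·C.
Evaluate total cost at each tier's feasible EOQ or, if the EOQ is below the tier, at the tier's minimum quantity.
EOQ at €75.00 = 530.3 (feasible in tier 1): TC = 56,670×€75.00 + (56,670/530.3)×52.1 + (530.3/2)×0.28×€75.00 = €4,261,385.77.
EOQ at €65.05 = 569.4 < 980, so use break Q=980: TC = 56,670×€65.05 + (56,670/980.0)×52.1 + (980.0/2)×0.28×€65.05 = €3,698,321.12.
Lowest total cost is €3,698,321.12 at Q = 980.0.

Q* ≈ 980 pallets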